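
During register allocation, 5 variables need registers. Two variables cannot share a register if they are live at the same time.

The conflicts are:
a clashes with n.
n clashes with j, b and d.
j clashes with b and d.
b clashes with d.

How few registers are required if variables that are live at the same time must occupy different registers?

4

n, j, b, d all conflict with each other, so at least 4 registers are needed.
A valid assignment using 4 registers: a=2, n=1, j=2, b=4, d=3. Each listed conflict is separated.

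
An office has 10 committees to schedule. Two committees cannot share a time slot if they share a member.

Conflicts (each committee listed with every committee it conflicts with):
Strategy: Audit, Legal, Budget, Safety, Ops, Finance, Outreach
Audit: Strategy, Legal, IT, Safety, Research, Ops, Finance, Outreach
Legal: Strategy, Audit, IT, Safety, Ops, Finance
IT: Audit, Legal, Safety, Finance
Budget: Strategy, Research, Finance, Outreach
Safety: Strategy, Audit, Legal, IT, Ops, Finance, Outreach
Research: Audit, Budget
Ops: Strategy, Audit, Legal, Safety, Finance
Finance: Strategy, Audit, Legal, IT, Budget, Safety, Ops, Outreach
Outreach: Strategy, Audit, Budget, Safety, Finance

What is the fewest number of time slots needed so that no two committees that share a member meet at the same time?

Strategy, Audit, Legal, Safety, Ops, Finance pairwise conflict, so at least 6 time slots are needed.
Using 6 time slots: Strategy=3, Audit=1, Legal=5, IT=3, Budget=1, Safety=4, Research=2, Ops=6, Finance=2, Outreach=5. Every pair that conflicts lands in different time slots.

6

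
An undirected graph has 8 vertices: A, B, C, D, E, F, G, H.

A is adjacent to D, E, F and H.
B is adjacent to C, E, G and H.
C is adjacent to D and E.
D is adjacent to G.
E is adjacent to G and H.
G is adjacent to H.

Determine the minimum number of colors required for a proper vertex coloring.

B, E, G, H are mutually adjacent (a clique of size 4), so at least 4 colors are needed.
4 colors suffice: color 1 → {D, E, F}; color 2 → {A, C, G}; color 3 → {H}; color 4 → {B}. No two adjacent vertices share a color.

4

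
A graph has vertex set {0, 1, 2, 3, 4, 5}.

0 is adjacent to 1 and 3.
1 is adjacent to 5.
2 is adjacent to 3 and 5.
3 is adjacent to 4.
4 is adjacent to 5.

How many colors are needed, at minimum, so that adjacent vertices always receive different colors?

3

The cycle 0-1-5-4-3-0 has odd length 5, so it cannot be 2-colored; at least 3 colors are needed.
3 colors suffice: 0=green, 1=blue, 2=blue, 3=red, 4=blue, 5=red. No two adjacent vertices share a color.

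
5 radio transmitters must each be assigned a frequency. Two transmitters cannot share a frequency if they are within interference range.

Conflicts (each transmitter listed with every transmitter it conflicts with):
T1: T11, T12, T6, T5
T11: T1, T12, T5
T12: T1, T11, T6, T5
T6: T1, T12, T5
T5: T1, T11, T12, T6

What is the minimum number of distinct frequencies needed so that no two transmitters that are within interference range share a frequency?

4

T1, T11, T12, T5 are mutually in conflict, so at least 4 frequencies are needed.
4 frequencies suffice: T1=2, T11=4, T12=1, T6=4, T5=3. Every pair that conflicts lands in different frequencies.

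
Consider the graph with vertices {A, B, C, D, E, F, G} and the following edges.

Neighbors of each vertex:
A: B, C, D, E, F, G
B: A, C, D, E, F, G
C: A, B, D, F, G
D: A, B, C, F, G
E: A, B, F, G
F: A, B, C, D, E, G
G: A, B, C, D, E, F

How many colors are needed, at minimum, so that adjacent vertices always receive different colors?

A, B, C, D, F, G are mutually adjacent (a clique of size 6), so at least 6 colors are needed.
6 colors suffice: A=3, B=1, C=6, D=5, E=5, F=4, G=2. Each edge has distinct colors on its endpoints.

6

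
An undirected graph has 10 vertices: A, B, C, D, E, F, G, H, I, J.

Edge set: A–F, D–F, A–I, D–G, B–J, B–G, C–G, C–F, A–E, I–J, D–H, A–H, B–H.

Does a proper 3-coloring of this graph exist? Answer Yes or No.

Yes

The chromatic number is 3. The cycle J-B-H-A-I-J has odd length 5, so it cannot be 2-colored; at least 3 colors are needed.
3 colors suffice: color 1 → {A, B, C, D}; color 2 → {E, F, G, H, J}; color 3 → {I}.
That is already a proper 3-coloring.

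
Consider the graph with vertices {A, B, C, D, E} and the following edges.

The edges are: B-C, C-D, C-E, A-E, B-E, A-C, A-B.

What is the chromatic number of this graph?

4

A, B, C, E are mutually adjacent (a clique of size 4), so at least 4 colors are needed.
4 colors suffice: color 1 → {C}; color 2 → {A, D}; color 3 → {E}; color 4 → {B}. Every edge joins two different colors.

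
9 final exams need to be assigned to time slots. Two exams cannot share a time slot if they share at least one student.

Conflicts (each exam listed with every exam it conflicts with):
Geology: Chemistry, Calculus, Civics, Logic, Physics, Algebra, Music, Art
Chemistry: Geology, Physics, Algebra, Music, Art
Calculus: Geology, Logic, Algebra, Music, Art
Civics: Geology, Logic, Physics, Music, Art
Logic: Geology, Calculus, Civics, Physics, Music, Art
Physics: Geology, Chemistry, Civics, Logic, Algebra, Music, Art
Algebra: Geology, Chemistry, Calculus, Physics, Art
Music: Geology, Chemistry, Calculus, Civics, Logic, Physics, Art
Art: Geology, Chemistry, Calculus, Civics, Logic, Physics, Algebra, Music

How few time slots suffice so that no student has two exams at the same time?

Geology, Civics, Logic, Physics, Music, Art pairwise conflict, so at least 6 time slots are needed.
6 time slots suffice: time slot 1 → {Geology}; time slot 2 → {Art}; time slot 3 → {Calculus, Physics}; time slot 4 → {Algebra, Music}; time slot 5 → {Chemistry, Logic}; time slot 6 → {Civics}. Each listed conflict is separated.

6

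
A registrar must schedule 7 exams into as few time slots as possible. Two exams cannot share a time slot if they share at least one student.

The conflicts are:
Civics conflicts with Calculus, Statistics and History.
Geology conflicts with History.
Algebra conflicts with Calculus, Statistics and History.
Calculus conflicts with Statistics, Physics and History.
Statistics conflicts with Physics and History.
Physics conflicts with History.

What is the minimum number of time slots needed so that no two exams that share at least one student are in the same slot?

Calculus, Statistics, Physics, History pairwise conflict, so at least 4 time slots are needed.
Using 4 time slots: Civics=4, Geology=2, Algebra=4, Calculus=3, Statistics=2, Physics=4, History=1. Every pair that conflicts lands in different time slots.

4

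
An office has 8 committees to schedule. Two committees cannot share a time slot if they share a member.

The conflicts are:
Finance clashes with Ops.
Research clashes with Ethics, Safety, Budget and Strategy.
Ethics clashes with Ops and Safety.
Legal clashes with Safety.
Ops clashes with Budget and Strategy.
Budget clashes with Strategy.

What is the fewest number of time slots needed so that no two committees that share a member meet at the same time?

3

Ops, Budget, Strategy pairwise conflict, so at least 3 time slots are needed.
Using 3 time slots: Finance=2, Research=1, Ethics=3, Legal=1, Ops=1, Safety=2, Budget=2, Strategy=3. Each listed conflict is separated.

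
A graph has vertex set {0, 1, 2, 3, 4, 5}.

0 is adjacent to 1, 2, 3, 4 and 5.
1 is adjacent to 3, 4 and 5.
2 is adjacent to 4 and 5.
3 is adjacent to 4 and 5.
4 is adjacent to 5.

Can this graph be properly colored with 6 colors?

Yes

The chromatic number is 5. 0, 1, 3, 4, 5 form a clique, so at least 5 colors are needed.
A valid assignment using 5 colors: 0=red, 1=yellow, 2=yellow, 3=purple, 4=green, 5=blue.
Since 6 ≥ 5, a proper 6-coloring certainly exists.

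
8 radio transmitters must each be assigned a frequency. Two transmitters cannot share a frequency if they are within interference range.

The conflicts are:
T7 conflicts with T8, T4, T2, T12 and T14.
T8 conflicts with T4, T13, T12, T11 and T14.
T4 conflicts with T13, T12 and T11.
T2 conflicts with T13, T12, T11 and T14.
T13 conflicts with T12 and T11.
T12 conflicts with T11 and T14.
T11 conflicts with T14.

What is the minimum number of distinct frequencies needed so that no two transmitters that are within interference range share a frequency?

T8, T4, T13, T12, T11 all conflict with each other, so at least 5 frequencies are needed.
5 frequencies suffice: frequency 1 → {T12}; frequency 2 → {T8, T2}; frequency 3 → {T7, T11}; frequency 4 → {T13, T14}; frequency 5 → {T4}. Every pair that conflicts lands in different frequencies.

5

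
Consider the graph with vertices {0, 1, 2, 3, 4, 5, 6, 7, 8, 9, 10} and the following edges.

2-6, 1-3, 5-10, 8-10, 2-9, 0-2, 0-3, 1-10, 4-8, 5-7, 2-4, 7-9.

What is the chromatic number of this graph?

The cycle 10-5-7-9-2-4-8-10 has odd length 7, so it cannot be 2-colored; at least 3 colors are needed.
A valid assignment using 3 colors: 0=blue, 1=blue, 2=red, 3=red, 4=blue, 5=blue, 6=blue, 7=red, 8=green, 9=blue, 10=red. No two adjacent vertices share a color.

3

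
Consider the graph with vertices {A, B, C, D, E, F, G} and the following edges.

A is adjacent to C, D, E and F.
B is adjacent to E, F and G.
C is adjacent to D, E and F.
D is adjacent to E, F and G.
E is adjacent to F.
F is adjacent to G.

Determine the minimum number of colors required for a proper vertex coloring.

A, C, D, E, F form a clique, so at least 5 colors are needed.
One proper 5-coloring: A=5, B=2, C=4, D=2, E=3, F=1, G=3. Every edge joins two different colors.

5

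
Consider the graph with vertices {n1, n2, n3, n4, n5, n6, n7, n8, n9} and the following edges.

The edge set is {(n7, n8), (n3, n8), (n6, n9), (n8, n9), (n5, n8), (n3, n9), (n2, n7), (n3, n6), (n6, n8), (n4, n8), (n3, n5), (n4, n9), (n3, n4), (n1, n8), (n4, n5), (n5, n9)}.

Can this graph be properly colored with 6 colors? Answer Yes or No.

Yes

The chromatic number is 5. n3, n4, n5, n8, n9 are pairwise adjacent (a clique of size 5), so at least 5 colors are needed.
5 colors suffice: n1=2, n2=1, n3=3, n4=4, n5=5, n6=4, n7=2, n8=1, n9=2.
Since 6 ≥ 5, a proper 6-coloring certainly exists.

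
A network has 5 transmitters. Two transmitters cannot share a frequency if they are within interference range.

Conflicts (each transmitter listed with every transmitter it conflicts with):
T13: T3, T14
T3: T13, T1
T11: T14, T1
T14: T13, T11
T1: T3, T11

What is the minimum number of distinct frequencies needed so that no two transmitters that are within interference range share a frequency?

The cycle T11-T14-T13-T3-T1-T11 has odd length 5, so it cannot be 2-colored; at least 3 frequencies are needed.
A valid assignment using 3 frequencies: T13=1, T3=2, T11=2, T14=3, T1=1. No two conflicting transmitters share a frequency.

3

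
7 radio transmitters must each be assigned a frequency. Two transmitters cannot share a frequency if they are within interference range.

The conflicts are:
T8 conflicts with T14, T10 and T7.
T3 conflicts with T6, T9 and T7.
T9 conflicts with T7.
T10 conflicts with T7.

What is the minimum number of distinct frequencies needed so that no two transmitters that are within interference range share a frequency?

3

T3, T9, T7 all conflict with each other, so at least 3 frequencies are needed.
3 frequencies suffice: frequency 1 → {T6, T14, T7}; frequency 2 → {T8, T3}; frequency 3 → {T9, T10}. Each listed conflict is separated.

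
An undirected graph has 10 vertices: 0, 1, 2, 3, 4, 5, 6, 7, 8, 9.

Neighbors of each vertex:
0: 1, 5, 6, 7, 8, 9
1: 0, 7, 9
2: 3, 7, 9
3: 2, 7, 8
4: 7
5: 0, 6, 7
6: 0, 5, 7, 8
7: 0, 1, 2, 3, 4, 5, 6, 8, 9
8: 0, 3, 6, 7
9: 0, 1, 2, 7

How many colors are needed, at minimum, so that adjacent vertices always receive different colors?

4

0, 1, 7, 9 are mutually adjacent (a clique of size 4), so at least 4 colors are needed.
A valid assignment using 4 colors: 0=b, 1=d, 2=b, 3=d, 4=b, 5=c, 6=d, 7=a, 8=c, 9=c. Each edge has distinct colors on its endpoints.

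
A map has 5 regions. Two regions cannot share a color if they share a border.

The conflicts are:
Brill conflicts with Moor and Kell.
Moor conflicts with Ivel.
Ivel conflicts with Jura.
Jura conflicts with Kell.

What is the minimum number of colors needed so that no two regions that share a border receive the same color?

The cycle Kell-Jura-Ivel-Moor-Brill-Kell has odd length 5, so it cannot be 2-colored; at least 3 colors are needed.
One proper 3-coloring: Brill=2, Moor=3, Ivel=1, Jura=2, Kell=1. Every pair that conflicts lands in different colors.

3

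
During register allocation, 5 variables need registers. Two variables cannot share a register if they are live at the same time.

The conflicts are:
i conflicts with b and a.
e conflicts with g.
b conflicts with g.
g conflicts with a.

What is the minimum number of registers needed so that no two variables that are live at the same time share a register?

2

b and g conflict, so at least 2 registers are needed.
A valid assignment using 2 registers: i=1, e=2, b=2, g=1, a=2. No two conflicting variables share a register.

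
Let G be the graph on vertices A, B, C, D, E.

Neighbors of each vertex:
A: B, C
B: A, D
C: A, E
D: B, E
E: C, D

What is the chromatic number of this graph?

3

The cycle D-B-A-C-E-D has odd length 5, so it cannot be 2-colored; at least 3 colors are needed.
One proper 3-coloring: A=red, B=blue, C=blue, D=green, E=red. Each edge has distinct colors on its endpoints.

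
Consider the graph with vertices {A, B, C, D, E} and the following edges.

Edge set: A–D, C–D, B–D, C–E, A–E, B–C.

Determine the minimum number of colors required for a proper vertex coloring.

3

B, C, D are mutually adjacent, so at least 3 colors are needed.
3 colors suffice: A=1, B=3, C=1, D=2, E=2. Each edge has distinct colors on its endpoints.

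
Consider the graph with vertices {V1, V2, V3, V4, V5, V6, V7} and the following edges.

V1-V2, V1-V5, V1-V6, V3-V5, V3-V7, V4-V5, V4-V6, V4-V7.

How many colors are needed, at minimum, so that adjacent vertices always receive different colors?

2

V3 and V7 are adjacent, so at least 2 colors are needed.
2 colors suffice: color 1 → {V1, V3, V4}; color 2 → {V2, V5, V6, V7}. Every edge joins two different colors.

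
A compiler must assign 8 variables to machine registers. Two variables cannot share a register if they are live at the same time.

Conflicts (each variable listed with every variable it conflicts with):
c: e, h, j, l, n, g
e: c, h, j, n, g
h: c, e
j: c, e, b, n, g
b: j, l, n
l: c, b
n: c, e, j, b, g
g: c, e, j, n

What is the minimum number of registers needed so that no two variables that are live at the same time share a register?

5

c, e, j, n, g all conflict with each other, so at least 5 registers are needed.
5 registers suffice: c=1, e=4, h=2, j=3, b=1, l=2, n=2, g=5. No two conflicting variables share a register.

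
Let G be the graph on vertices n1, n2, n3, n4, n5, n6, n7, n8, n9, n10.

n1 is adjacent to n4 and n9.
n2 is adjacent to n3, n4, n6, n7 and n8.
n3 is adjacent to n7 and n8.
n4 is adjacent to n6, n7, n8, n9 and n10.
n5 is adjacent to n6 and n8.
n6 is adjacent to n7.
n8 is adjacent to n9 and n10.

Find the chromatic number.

n2, n4, n6, n7 are mutually adjacent (a clique of size 4), so at least 4 colors are needed.
A valid assignment using 4 colors: n1=2, n2=3, n3=1, n4=1, n5=1, n6=4, n7=2, n8=2, n9=3, n10=3. No two adjacent vertices share a color.

4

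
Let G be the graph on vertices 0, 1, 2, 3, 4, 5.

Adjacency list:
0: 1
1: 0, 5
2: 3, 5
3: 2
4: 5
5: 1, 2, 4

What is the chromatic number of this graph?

0 and 1 are adjacent, so at least 2 colors are needed.
2 colors suffice: color a → {0, 3, 5}; color b → {1, 2, 4}. No two adjacent vertices share a color.

2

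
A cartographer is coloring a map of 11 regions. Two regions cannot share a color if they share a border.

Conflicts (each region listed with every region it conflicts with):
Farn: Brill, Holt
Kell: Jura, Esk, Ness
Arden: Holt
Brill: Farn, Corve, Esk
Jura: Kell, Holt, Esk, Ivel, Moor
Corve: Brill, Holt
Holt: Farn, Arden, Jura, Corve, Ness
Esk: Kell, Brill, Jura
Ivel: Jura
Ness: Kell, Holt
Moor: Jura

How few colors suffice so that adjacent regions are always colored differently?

Kell, Jura, Esk are mutually in conflict, so at least 3 colors are needed.
3 colors suffice: color 1 → {Kell, Brill, Holt, Ivel, Moor}; color 2 → {Farn, Arden, Jura, Corve, Ness}; color 3 → {Esk}. No two conflicting regions share a color.

3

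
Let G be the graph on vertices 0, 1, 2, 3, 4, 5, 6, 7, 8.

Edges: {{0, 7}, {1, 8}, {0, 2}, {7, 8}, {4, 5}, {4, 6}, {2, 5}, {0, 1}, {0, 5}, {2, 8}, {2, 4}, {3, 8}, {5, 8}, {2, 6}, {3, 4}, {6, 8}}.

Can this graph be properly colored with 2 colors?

2, 5, 8 are pairwise adjacent, so at least 3 colors are needed.
So 2 colors are not enough.

No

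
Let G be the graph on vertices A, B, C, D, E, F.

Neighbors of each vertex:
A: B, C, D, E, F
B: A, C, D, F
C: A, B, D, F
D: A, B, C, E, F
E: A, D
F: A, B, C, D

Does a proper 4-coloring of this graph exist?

No

A, B, C, D, F are pairwise adjacent (a clique of size 5), so at least 5 colors are needed.
So 4 colors are not enough.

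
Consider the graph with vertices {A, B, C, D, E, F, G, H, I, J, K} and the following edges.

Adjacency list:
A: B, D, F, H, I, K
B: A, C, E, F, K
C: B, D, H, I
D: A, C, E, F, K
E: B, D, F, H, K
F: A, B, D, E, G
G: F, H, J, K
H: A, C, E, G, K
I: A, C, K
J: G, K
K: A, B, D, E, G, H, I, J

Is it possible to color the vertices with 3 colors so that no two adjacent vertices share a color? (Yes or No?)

The chromatic number is 3. D, E, F form a triangle, so at least 3 colors are needed.
3 colors suffice: A=2, B=3, C=1, D=3, E=2, F=1, G=2, H=3, I=3, J=3, K=1.
That is already a proper 3-coloring.

Yes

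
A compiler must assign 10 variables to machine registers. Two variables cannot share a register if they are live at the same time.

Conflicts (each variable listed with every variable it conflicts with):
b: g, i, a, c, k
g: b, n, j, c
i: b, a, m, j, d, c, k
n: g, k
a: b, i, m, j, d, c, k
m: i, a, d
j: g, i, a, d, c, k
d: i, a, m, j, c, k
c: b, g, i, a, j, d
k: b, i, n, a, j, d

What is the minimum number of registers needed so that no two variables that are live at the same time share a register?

i, a, j, d, k all conflict with each other, so at least 5 registers are needed.
A valid assignment using 5 registers: b=3, g=1, i=1, n=2, a=2, m=4, j=5, d=3, c=4, k=4. Every pair that conflicts lands in different registers.

5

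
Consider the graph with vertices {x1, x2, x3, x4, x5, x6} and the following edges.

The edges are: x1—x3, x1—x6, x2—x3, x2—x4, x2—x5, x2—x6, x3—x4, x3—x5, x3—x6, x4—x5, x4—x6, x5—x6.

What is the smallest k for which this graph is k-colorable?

5

x2, x3, x4, x5, x6 are mutually adjacent (a clique of size 5), so at least 5 colors are needed.
5 colors suffice: color 1 → {x6}; color 2 → {x3}; color 3 → {x1, x4}; color 4 → {x5}; color 5 → {x2}. Every edge joins two different colors.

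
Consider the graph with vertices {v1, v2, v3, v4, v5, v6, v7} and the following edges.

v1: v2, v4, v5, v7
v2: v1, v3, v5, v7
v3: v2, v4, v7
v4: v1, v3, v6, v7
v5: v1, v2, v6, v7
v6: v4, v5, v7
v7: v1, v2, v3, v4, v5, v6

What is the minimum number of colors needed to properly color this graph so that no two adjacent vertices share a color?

4

v1, v2, v5, v7 are pairwise adjacent (a clique of size 4), so at least 4 colors are needed.
A valid assignment using 4 colors: v1=green, v2=yellow, v3=green, v4=blue, v5=blue, v6=green, v7=red. Each edge has distinct colors on its endpoints.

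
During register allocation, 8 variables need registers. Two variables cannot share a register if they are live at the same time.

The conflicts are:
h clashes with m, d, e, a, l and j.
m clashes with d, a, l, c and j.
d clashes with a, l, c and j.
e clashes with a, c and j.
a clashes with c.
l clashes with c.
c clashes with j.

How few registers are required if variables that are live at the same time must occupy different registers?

4

m, d, l, c are mutually in conflict, so at least 4 registers are needed.
4 registers suffice: register 1 → {h, c}; register 2 → {d, e}; register 3 → {m}; register 4 → {a, l, j}. Each listed conflict is separated.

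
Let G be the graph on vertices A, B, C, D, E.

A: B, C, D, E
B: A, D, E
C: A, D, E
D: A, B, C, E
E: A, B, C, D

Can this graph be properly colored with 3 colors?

No

A, B, D, E are pairwise adjacent (a clique of size 4), so at least 4 colors are needed.
So 3 colors are not enough.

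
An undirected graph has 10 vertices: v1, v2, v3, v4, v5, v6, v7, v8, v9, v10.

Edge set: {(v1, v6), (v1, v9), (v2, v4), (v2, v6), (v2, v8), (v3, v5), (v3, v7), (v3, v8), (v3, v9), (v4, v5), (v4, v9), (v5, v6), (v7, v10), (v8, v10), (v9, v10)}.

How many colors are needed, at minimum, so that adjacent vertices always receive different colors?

3

The cycle v9-v4-v2-v8-v10-v9 has odd length 5, so it cannot be 2-colored; at least 3 colors are needed.
3 colors suffice: color R → {v2, v5, v7, v9}; color B → {v3, v4, v6, v10}; color G → {v1, v8}. Each edge has distinct colors on its endpoints.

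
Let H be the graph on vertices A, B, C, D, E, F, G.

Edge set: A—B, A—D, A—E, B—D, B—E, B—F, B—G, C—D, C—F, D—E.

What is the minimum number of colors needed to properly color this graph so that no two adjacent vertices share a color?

A, B, D, E are mutually adjacent (a clique of size 4), so at least 4 colors are needed.
4 colors suffice: color 1 → {B, C}; color 2 → {D, F, G}; color 3 → {A}; color 4 → {E}. Each edge has distinct colors on its endpoints.

4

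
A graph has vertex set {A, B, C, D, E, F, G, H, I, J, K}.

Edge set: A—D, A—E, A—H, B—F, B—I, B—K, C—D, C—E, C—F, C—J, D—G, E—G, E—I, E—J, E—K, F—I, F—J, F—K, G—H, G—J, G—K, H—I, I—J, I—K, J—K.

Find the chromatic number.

B, F, I, K are mutually adjacent (a clique of size 4), so at least 4 colors are needed.
4 colors suffice: color 1 → {A, C, K}; color 2 → {D, E, F, H}; color 3 → {B, J}; color 4 → {G, I}. Each edge has distinct colors on its endpoints.

4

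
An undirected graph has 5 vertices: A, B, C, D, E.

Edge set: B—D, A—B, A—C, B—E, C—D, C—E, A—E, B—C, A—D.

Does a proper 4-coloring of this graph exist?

The chromatic number is 4. A, B, C, E are pairwise adjacent (a clique of size 4), so at least 4 colors are needed.
4 colors suffice: color 1 → {B}; color 2 → {C}; color 3 → {A}; color 4 → {D, E}.
That is already a proper 4-coloring.

Yes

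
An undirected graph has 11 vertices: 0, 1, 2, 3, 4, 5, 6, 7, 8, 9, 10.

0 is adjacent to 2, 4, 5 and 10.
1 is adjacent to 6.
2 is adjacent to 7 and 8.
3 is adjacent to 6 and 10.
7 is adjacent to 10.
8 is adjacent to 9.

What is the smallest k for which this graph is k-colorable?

2

0 and 4 are adjacent, so at least 2 colors are needed.
2 colors suffice: 0=red, 1=red, 2=blue, 3=red, 4=blue, 5=blue, 6=blue, 7=red, 8=red, 9=blue, 10=blue. Each edge has distinct colors on its endpoints.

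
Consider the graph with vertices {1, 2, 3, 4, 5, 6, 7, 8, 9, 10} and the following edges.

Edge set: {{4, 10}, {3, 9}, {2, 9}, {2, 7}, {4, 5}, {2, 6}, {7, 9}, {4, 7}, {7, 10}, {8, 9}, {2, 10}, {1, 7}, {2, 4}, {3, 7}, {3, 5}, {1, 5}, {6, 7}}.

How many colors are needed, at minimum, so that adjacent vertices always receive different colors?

2, 4, 7, 10 are mutually adjacent (a clique of size 4), so at least 4 colors are needed.
4 colors suffice: color a → {5, 7, 8}; color b → {1, 2, 3}; color c → {4, 6, 9}; color d → {10}. No two adjacent vertices share a color.

4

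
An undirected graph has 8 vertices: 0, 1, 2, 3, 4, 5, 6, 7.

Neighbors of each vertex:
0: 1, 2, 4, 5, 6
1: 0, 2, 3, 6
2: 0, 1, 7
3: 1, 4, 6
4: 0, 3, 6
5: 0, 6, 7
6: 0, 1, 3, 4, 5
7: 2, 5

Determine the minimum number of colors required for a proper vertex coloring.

0, 5, 6 are pairwise adjacent, so at least 3 colors are needed.
A valid assignment using 3 colors: 0=red, 1=green, 2=blue, 3=red, 4=green, 5=green, 6=blue, 7=red. Every edge joins two different colors.

3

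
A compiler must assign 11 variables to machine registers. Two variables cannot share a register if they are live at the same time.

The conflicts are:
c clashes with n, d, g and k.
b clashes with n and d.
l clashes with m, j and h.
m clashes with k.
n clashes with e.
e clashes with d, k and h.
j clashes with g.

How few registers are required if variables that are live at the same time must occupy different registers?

The cycle k-e-h-l-m-k has odd length 5, so it cannot be 2-colored; at least 3 registers are needed.
3 registers suffice: register 1 → {c, b, l, e}; register 2 → {n, d, g, k, h}; register 3 → {m, j}. Each listed conflict is separated.

3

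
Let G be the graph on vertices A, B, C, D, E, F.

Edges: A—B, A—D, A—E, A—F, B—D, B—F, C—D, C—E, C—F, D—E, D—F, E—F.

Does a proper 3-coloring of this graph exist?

A, B, D, F are pairwise adjacent (a clique of size 4), so at least 4 colors are needed.
So 3 colors are not enough.

No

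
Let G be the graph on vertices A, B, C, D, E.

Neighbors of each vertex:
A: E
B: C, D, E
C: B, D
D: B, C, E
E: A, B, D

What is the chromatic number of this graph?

3

B, D, E are pairwise adjacent, so at least 3 colors are needed.
A valid assignment using 3 colors: A=1, B=1, C=2, D=3, E=2. No two adjacent vertices share a color.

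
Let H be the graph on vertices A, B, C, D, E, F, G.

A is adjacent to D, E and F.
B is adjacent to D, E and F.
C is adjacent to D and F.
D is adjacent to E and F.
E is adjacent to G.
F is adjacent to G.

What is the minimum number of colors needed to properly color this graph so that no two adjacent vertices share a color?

C, D, F are mutually adjacent, so at least 3 colors are needed.
3 colors suffice: color 1 → {E, F}; color 2 → {D, G}; color 3 → {A, B, C}. Each edge has distinct colors on its endpoints.

3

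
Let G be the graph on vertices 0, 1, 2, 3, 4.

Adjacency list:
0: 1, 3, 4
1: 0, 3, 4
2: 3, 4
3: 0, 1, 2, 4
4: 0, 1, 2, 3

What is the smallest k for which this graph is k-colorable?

4

0, 1, 3, 4 are mutually adjacent (a clique of size 4), so at least 4 colors are needed.
4 colors suffice: color a → {4}; color b → {3}; color c → {0, 2}; color d → {1}. No two adjacent vertices share a color.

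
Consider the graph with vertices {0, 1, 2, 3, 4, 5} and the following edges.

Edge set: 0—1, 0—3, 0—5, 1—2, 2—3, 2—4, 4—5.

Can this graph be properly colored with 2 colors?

The cycle 3-0-5-4-2-3 has odd length 5, so it cannot be 2-colored; at least 3 colors are needed.
So 2 colors are not enough.

No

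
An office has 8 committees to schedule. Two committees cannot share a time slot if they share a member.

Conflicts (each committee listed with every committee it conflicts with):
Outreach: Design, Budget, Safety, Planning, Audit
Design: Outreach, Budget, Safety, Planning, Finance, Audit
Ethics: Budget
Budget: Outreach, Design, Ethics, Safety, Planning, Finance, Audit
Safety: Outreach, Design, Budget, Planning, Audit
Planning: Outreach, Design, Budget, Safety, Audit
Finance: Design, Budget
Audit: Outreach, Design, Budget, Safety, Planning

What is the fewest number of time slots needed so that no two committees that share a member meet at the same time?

6

Outreach, Design, Budget, Safety, Planning, Audit pairwise conflict, so at least 6 time slots are needed.
6 time slots suffice: time slot 1 → {Budget}; time slot 2 → {Design, Ethics}; time slot 3 → {Outreach, Finance}; time slot 4 → {Audit}; time slot 5 → {Planning}; time slot 6 → {Safety}. Each listed conflict is separated.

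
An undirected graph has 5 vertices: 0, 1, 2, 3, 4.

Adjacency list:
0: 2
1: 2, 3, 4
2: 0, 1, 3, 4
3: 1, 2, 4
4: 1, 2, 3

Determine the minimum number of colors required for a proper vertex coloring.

1, 2, 3, 4 form a clique, so at least 4 colors are needed.
A valid assignment using 4 colors: 0=b, 1=c, 2=a, 3=b, 4=d. No two adjacent vertices share a color.

4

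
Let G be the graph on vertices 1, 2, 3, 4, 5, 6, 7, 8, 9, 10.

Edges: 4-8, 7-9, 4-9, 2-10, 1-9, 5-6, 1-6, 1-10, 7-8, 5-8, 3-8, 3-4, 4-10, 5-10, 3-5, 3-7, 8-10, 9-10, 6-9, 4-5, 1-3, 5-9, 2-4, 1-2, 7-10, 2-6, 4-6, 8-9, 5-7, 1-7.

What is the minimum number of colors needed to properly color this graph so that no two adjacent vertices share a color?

5, 7, 8, 9, 10 are pairwise adjacent (a clique of size 5), so at least 5 colors are needed.
One proper 5-coloring: 1=green, 2=blue, 3=red, 4=yellow, 5=green, 6=red, 7=yellow, 8=purple, 9=blue, 10=red. No two adjacent vertices share a color.

5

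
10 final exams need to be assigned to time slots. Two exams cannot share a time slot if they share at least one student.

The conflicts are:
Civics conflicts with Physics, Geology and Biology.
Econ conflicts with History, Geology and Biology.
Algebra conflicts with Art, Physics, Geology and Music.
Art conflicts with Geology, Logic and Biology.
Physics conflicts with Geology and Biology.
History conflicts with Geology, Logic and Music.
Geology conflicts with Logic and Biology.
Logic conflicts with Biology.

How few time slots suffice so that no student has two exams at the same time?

Civics, Physics, Geology, Biology are mutually in conflict, so at least 4 time slots are needed.
A valid assignment using 4 time slots: Civics=4, Econ=3, Algebra=2, Art=4, Physics=3, History=2, Geology=1, Logic=3, Biology=2, Music=1. Each listed conflict is separated.

4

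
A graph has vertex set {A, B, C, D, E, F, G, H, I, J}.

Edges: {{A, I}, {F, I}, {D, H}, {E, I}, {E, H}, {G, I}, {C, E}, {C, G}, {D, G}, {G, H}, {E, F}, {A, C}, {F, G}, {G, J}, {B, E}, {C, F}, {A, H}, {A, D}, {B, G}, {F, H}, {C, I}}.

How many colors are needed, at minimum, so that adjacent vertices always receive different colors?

C, E, F, I are pairwise adjacent (a clique of size 4), so at least 4 colors are needed.
4 colors suffice: color red → {A, E, G}; color blue → {B, H, I, J}; color green → {D, F}; color yellow → {C}. Every edge joins two different colors.

4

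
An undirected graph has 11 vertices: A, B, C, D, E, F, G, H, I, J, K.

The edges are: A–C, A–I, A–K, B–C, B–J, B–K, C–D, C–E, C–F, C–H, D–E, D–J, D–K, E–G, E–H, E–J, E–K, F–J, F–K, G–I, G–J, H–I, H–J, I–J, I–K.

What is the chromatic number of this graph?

3

C, E, H are pairwise adjacent, so at least 3 colors are needed.
One proper 3-coloring: A=green, B=blue, C=red, D=green, E=blue, F=blue, G=green, H=green, I=blue, J=red, K=red. No two adjacent vertices share a color.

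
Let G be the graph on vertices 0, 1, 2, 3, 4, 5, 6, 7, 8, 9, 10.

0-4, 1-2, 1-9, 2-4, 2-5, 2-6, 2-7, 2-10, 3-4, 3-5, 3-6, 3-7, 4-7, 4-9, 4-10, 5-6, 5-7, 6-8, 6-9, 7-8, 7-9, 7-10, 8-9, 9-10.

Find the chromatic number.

2, 4, 7, 10 are mutually adjacent (a clique of size 4), so at least 4 colors are needed.
A valid assignment using 4 colors: 0=a, 1=a, 2=b, 3=b, 4=c, 5=c, 6=a, 7=a, 8=c, 9=b, 10=d. No two adjacent vertices share a color.

4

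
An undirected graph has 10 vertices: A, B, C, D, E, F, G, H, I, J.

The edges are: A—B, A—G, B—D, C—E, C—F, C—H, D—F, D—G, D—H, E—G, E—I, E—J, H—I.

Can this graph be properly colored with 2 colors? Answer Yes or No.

The cycle H-I-E-G-D-H has odd length 5, so it cannot be 2-colored; at least 3 colors are needed.
So 2 colors are not enough.

No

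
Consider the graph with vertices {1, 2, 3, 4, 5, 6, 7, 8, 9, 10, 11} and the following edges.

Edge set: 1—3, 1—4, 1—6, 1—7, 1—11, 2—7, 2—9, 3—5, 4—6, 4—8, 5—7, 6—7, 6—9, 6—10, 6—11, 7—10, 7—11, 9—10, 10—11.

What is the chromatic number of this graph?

6, 7, 10, 11 are mutually adjacent (a clique of size 4), so at least 4 colors are needed.
4 colors suffice: color red → {3, 4, 7, 9}; color blue → {2, 5, 6, 8}; color green → {1, 10}; color yellow → {11}. Each edge has distinct colors on its endpoints.

4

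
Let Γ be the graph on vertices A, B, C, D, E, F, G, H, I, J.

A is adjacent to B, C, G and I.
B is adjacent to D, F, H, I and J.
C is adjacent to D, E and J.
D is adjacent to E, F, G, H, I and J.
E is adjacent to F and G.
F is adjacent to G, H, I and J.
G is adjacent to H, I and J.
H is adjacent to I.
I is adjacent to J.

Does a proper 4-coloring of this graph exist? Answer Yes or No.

D, F, G, H, I are mutually adjacent (a clique of size 5), so at least 5 colors are needed.
So 4 colors are not enough.

No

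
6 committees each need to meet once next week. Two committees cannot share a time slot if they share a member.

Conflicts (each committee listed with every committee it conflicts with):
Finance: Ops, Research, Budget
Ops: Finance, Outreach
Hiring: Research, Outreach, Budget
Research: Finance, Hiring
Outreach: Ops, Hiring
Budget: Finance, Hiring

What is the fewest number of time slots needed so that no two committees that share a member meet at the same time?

3

The cycle Outreach-Hiring-Budget-Finance-Ops-Outreach has odd length 5, so it cannot be 2-colored; at least 3 time slots are needed.
3 time slots suffice: time slot 1 → {Finance, Hiring}; time slot 2 → {Ops, Research, Budget}; time slot 3 → {Outreach}. Every pair that conflicts lands in different time slots.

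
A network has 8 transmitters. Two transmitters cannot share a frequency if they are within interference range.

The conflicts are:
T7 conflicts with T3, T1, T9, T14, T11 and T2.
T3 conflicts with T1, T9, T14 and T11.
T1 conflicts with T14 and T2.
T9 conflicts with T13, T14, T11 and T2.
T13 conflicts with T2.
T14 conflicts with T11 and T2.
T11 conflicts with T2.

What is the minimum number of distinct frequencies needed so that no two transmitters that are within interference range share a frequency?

T7, T9, T14, T11, T2 all conflict with each other, so at least 5 frequencies are needed.
5 frequencies suffice: T7=2, T3=4, T1=3, T9=3, T13=1, T14=1, T11=5, T2=4. Each listed conflict is separated.

5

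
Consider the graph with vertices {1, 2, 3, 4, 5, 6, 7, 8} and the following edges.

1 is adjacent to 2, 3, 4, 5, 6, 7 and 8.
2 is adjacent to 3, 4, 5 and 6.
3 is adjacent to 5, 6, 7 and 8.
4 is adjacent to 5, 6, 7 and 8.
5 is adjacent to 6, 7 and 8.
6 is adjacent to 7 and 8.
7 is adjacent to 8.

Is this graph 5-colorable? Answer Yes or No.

1, 3, 5, 6, 7, 8 are mutually adjacent (a clique of size 6), so at least 6 colors are needed.
So 5 colors are not enough.

No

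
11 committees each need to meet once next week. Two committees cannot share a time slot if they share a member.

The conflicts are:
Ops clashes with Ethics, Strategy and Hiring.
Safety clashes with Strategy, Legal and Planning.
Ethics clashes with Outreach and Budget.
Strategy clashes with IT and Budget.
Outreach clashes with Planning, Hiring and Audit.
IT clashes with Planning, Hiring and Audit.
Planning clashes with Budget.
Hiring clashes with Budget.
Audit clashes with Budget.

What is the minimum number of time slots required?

2

Planning and Budget conflict, so at least 2 time slots are needed.
2 time slots suffice: time slot 1 → {Ops, Safety, Outreach, IT, Budget}; time slot 2 → {Ethics, Strategy, Legal, Planning, Hiring, Audit}. Each listed conflict is separated.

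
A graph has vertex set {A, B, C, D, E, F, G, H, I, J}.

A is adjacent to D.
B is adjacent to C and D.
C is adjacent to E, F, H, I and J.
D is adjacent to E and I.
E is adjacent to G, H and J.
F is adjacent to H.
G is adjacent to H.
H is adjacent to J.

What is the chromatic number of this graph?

4

C, E, H, J form a clique, so at least 4 colors are needed.
4 colors suffice: color red → {C, D, G}; color blue → {A, B, H, I}; color green → {E, F}; color yellow → {J}. No two adjacent vertices share a color.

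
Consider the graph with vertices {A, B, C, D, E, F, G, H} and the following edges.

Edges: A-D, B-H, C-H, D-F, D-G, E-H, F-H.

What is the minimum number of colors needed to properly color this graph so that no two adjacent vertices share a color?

F and H are adjacent, so at least 2 colors are needed.
One proper 2-coloring: A=2, B=2, C=2, D=1, E=2, F=2, G=2, H=1. No two adjacent vertices share a color.

2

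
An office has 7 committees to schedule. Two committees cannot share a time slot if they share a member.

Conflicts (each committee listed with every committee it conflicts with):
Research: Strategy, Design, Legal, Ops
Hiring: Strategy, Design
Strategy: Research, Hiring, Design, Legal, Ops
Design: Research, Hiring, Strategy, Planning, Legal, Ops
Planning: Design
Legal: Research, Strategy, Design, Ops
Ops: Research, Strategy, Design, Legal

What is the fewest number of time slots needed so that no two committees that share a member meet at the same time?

5

Research, Strategy, Design, Legal, Ops pairwise conflict, so at least 5 time slots are needed.
Using 5 time slots: Research=5, Hiring=3, Strategy=2, Design=1, Planning=2, Legal=3, Ops=4. Each listed conflict is separated.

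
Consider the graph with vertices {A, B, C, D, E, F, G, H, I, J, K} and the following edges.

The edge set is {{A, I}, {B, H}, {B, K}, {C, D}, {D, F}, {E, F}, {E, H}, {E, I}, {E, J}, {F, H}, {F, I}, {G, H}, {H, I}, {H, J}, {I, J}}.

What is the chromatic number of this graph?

4

E, F, H, I are pairwise adjacent (a clique of size 4), so at least 4 colors are needed.
A valid assignment using 4 colors: A=1, B=2, C=2, D=1, E=4, F=3, G=2, H=1, I=2, J=3, K=1. No two adjacent vertices share a color.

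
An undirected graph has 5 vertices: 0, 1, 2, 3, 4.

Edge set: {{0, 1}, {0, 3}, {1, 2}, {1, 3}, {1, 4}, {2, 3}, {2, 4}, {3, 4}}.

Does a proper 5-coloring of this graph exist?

The chromatic number is 4. 1, 2, 3, 4 form a clique, so at least 4 colors are needed.
A valid assignment using 4 colors: 0=green, 1=red, 2=green, 3=blue, 4=yellow.
Since 5 ≥ 4, a proper 5-coloring certainly exists.

Yes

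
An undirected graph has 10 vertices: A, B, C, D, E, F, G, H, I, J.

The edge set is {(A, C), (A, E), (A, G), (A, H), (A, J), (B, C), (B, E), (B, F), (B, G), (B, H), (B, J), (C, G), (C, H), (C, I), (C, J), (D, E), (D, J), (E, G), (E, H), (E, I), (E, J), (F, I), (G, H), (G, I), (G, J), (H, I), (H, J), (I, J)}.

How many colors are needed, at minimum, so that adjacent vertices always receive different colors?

B, E, G, H, J are mutually adjacent (a clique of size 5), so at least 5 colors are needed.
5 colors suffice: A=5, B=5, C=4, D=2, E=4, F=1, G=3, H=2, I=5, J=1. No two adjacent vertices share a color.

5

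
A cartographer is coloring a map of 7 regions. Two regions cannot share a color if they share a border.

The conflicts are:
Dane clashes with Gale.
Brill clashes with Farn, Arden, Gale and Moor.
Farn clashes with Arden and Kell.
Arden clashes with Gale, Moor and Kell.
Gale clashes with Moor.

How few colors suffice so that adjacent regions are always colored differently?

4

Brill, Arden, Gale, Moor are mutually in conflict, so at least 4 colors are needed.
4 colors suffice: Dane=1, Brill=3, Farn=2, Arden=1, Gale=2, Moor=4, Kell=3. Every pair that conflicts lands in different colors.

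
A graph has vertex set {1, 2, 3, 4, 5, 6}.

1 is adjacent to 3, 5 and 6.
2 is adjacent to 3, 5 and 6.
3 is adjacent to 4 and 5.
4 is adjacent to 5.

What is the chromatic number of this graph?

2, 3, 5 are mutually adjacent, so at least 3 colors are needed.
3 colors suffice: color a → {5, 6}; color b → {3}; color c → {1, 2, 4}. No two adjacent vertices share a color.

3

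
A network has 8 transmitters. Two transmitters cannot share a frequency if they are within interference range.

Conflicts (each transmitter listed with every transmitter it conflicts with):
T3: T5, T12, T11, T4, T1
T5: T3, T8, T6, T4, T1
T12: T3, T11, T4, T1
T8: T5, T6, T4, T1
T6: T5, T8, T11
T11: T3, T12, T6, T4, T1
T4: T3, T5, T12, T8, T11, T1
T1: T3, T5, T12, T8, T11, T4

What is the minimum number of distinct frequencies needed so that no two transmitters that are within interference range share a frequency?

T3, T12, T11, T4, T1 pairwise conflict, so at least 5 frequencies are needed.
A valid assignment using 5 frequencies: T3=4, T5=3, T12=5, T8=4, T6=1, T11=3, T4=2, T1=1. No two conflicting transmitters share a frequency.

5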